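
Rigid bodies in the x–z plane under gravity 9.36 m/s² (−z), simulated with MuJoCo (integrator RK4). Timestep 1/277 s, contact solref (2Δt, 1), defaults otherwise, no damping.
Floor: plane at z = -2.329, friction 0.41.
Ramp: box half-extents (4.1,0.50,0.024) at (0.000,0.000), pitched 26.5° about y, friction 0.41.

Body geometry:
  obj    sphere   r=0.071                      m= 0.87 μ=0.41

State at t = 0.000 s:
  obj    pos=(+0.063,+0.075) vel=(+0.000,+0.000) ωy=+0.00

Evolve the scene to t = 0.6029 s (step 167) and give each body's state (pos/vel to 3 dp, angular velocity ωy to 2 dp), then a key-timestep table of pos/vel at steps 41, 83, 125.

State at t = 0.6029 s:
  obj    pos=(+0.548,-0.167) vel=(+1.610,-0.803) ωy=+25.33

Key-timestep trajectory:
   step    t(s)  obj.x    obj.z    obj.vx   obj.vz 
     41  0.1480   +0.092  +0.060  +0.395  -0.197
     83  0.2996   +0.183  +0.015  +0.800  -0.399
    125  0.4513   +0.335  -0.061  +1.205  -0.601


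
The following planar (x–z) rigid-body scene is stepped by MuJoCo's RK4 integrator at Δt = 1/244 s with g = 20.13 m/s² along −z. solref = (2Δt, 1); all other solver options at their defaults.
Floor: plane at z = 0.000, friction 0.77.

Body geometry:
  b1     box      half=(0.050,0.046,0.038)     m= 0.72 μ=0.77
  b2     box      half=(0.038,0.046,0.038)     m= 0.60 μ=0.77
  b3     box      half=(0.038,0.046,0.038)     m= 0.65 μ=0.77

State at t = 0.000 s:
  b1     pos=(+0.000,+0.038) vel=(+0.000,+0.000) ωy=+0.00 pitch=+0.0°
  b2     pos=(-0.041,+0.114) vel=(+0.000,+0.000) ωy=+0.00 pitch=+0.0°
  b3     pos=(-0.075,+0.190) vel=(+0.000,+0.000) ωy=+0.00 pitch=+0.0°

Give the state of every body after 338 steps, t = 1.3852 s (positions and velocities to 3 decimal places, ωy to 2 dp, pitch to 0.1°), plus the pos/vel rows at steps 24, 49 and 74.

State at t = 1.3852 s:
  b1     pos=(+0.000,+0.038) vel=(+0.000,+0.000) ωy=+0.00 pitch=+0.0°
  b2     pos=(-0.093,+0.038) vel=(+0.000,+0.000) ωy=+0.00 pitch=-90.0°
  b3     pos=(-0.202,+0.038) vel=(+0.000,+0.000) ωy=+0.00 pitch=-90.0°

Key-timestep trajectory:
   step    t(s)  b1.x    b1.z    b1.vx   b1.vz   b2.x    b2.z    b2.vx   b2.vz   b3.x    b3.z    b3.vx   b3.vz 
     24  0.0984   +0.000  +0.038  +0.001  +0.000   -0.045  +0.115  -0.104  +0.013   -0.088  +0.186  -0.298  -0.104
     49  0.2008   +0.000  +0.038  +0.001  +0.000   -0.068  +0.110  -0.380  -0.195   -0.145  +0.144  -0.769  -1.010
     74  0.3033   +0.000  +0.038  +0.000  +0.000   -0.097  +0.039  +0.372  -0.138   -0.204  +0.039  +0.046  +0.027


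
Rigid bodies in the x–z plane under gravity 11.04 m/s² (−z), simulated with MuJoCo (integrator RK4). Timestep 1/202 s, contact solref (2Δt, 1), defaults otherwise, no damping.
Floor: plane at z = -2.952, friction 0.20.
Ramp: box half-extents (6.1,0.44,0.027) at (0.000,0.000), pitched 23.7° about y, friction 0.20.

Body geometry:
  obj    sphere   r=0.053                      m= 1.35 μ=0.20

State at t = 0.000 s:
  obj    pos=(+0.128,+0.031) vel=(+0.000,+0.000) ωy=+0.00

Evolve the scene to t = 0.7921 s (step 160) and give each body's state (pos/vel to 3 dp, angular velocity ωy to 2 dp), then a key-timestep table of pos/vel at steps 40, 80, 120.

State at t = 0.7921 s:
  obj    pos=(+1.039,-0.369) vel=(+2.299,-1.009) ωy=+47.36

Key-timestep trajectory:
   step    t(s)  obj.x    obj.z    obj.vx   obj.vz 
     40  0.1980   +0.185  +0.006  +0.575  -0.252
     80  0.3960   +0.356  -0.069  +1.150  -0.505
    120  0.5941   +0.640  -0.194  +1.724  -0.757


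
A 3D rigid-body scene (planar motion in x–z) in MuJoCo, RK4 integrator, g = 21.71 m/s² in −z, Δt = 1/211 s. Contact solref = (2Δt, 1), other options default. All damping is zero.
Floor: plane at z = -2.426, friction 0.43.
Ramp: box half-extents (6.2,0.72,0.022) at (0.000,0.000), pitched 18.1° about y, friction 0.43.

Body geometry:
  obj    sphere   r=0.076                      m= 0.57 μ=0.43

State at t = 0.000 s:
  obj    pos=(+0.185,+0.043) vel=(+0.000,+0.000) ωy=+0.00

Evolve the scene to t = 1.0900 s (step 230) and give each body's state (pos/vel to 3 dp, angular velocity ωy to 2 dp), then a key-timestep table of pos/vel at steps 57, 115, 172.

State at t = 1.0900 s:
  obj    pos=(+2.906,-0.847) vel=(+4.991,-1.631) ωy=+69.09

Key-timestep trajectory:
   step    t(s)  obj.x    obj.z    obj.vx   obj.vz 
     57  0.2701   +0.352  -0.012  +1.237  -0.404
    115  0.5450   +0.865  -0.180  +2.496  -0.816
    172  0.8152   +1.706  -0.455  +3.733  -1.220


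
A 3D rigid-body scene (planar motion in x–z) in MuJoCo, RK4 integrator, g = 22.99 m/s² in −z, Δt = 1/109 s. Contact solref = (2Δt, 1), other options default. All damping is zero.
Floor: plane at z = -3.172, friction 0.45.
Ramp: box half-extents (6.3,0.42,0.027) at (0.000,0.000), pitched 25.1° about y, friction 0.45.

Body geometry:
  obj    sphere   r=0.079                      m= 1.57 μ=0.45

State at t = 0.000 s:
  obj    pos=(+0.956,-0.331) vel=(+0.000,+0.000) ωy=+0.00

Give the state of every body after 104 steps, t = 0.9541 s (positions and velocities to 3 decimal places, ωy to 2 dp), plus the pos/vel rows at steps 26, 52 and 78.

State at t = 0.9541 s:
  obj    pos=(+3.827,-1.676) vel=(+6.018,-2.819) ωy=+84.12

Key-timestep trajectory:
   step    t(s)  obj.x    obj.z    obj.vx   obj.vz 
     26  0.2385   +1.136  -0.415  +1.505  -0.705
     52  0.4771   +1.674  -0.667  +3.009  -1.410
     78  0.7156   +2.571  -1.087  +4.513  -2.114


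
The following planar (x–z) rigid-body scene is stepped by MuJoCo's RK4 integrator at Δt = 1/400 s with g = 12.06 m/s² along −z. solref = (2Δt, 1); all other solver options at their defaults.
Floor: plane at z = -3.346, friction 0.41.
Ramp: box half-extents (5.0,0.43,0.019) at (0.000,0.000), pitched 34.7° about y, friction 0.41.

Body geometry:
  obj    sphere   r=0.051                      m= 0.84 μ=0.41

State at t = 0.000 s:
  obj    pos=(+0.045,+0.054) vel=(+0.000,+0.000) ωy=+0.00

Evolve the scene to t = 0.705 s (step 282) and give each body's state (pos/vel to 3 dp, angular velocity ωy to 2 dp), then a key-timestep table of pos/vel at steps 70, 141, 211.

State at t = 0.705 s:
  obj    pos=(+1.047,-0.640) vel=(+2.842,-1.968) ωy=+67.78

Key-timestep trajectory:
   step    t(s)  obj.x    obj.z    obj.vx   obj.vz 
     70  0.1750   +0.107  +0.011  +0.706  -0.489
    141  0.3525   +0.296  -0.119  +1.421  -0.984
    211  0.5275   +0.606  -0.334  +2.127  -1.473


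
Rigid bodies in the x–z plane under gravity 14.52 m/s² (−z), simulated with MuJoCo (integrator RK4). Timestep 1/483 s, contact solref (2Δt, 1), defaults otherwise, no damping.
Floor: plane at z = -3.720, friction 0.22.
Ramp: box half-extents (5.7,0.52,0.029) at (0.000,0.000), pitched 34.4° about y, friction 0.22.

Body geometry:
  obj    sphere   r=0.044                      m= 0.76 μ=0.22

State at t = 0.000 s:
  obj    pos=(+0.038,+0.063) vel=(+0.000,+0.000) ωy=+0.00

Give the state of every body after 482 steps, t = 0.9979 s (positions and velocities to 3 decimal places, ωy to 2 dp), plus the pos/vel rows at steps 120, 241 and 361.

State at t = 0.9979 s:
  obj    pos=(+2.445,-1.586) vel=(+4.825,-3.304) ωy=+132.88

Key-timestep trajectory:
   step    t(s)  obj.x    obj.z    obj.vx   obj.vz 
    120  0.2484   +0.187  -0.040  +1.201  -0.823
    241  0.4990   +0.640  -0.350  +2.413  -1.652
    361  0.7474   +1.388  -0.862  +3.614  -2.474


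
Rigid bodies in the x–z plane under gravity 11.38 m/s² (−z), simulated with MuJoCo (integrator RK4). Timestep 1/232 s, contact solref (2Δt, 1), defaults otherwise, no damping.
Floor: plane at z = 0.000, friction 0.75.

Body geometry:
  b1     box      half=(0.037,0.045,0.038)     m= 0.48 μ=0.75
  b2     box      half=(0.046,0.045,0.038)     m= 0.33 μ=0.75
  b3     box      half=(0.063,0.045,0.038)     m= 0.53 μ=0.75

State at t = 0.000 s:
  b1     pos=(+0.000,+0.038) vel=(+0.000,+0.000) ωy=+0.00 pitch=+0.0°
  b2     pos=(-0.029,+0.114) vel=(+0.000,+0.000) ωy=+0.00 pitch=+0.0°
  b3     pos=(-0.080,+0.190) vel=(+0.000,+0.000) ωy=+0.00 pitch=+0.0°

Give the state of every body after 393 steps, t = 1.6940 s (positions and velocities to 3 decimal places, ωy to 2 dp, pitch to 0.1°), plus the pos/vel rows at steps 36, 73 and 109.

State at t = 1.6940 s:
  b1     pos=(+0.000,+0.038) vel=(+0.000,+0.000) ωy=+0.00 pitch=+0.0°
  b2     pos=(-0.081,+0.046) vel=(+0.000,+0.000) ωy=+0.00 pitch=-90.0°
  b3     pos=(-0.308,+0.038) vel=(+0.000,+0.000) ωy=+0.00 pitch=+180.0°

Key-timestep trajectory:
   step    t(s)  b1.x    b1.z    b1.vx   b1.vz   b2.x    b2.z    b2.vx   b2.vz   b3.x    b3.z    b3.vx   b3.vz 
     36  0.1552   +0.000  +0.038  +0.001  +0.000   -0.042  +0.115  -0.193  -0.022   -0.115  +0.169  -0.473  -0.389
     73  0.3147   +0.000  +0.038  +0.000  +0.000   -0.088  +0.047  -0.043  -0.424   -0.208  +0.064  -0.555  +0.038
    109  0.4698   +0.000  +0.038  +0.000  +0.000   -0.081  +0.046  +0.000  +0.000   -0.268  +0.069  -0.428  -0.149


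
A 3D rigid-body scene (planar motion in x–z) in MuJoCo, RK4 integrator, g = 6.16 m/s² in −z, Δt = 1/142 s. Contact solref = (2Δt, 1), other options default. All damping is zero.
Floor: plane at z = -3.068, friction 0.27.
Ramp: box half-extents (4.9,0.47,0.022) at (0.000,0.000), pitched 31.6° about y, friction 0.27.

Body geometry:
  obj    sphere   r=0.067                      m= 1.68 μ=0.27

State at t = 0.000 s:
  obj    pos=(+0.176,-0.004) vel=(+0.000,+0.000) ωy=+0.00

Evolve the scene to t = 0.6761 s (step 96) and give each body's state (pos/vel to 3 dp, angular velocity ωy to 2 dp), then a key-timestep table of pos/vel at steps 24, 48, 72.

State at t = 0.6761 s:
  obj    pos=(+0.625,-0.280) vel=(+1.328,-0.817) ωy=+23.25

Key-timestep trajectory:
   step    t(s)  obj.x    obj.z    obj.vx   obj.vz 
     24  0.1690   +0.204  -0.021  +0.332  -0.204
     48  0.3380   +0.288  -0.073  +0.664  -0.409
     72  0.5070   +0.429  -0.159  +0.996  -0.613


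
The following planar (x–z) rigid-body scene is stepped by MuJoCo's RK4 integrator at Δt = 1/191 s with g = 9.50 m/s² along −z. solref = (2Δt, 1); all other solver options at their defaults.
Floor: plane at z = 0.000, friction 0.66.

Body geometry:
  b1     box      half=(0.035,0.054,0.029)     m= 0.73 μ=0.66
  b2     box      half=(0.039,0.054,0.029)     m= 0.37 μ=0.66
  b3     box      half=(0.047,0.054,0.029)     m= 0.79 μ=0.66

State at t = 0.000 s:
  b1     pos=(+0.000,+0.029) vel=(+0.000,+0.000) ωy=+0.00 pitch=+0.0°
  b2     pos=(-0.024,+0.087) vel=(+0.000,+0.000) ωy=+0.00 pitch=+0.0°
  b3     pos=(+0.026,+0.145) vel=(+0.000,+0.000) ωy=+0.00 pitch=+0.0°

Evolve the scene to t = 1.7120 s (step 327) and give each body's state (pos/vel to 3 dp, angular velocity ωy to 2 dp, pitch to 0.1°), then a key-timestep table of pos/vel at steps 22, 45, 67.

State at t = 1.7120 s:
  b1     pos=(+0.000,+0.029) vel=(+0.000,+0.000) ωy=+0.00 pitch=+0.0°
  b2     pos=(-0.024,+0.087) vel=(+0.000,+0.000) ωy=+0.00 pitch=+0.0°
  b3     pos=(+0.079,+0.047) vel=(+0.000,+0.000) ωy=+0.00 pitch=+90.0°

Key-timestep trajectory:
   step    t(s)  b1.x    b1.z    b1.vx   b1.vz   b2.x    b2.z    b2.vx   b2.vz   b3.x    b3.z    b3.vx   b3.vz 
     22  0.1152   +0.000  +0.029  +0.000  +0.000   -0.024  +0.087  -0.001  +0.000   +0.036  +0.138  +0.183  -0.173
     45  0.2356   +0.000  +0.029  +0.001  +0.004   -0.024  +0.087  +0.002  +0.010   +0.070  +0.075  +0.494  -0.848
     67  0.3508   +0.000  +0.029  +0.000  +0.000   -0.024  +0.087  +0.000  +0.000   +0.078  +0.047  -0.047  +0.037


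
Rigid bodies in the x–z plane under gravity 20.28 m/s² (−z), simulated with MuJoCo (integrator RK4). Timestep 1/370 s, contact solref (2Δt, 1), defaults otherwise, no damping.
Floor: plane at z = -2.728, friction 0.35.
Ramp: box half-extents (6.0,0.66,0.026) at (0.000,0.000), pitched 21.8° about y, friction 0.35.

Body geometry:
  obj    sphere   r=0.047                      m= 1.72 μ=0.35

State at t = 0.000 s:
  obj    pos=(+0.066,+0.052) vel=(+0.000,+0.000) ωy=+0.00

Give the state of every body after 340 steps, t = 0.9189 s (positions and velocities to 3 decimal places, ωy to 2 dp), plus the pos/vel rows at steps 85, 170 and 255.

State at t = 0.9189 s:
  obj    pos=(+2.175,-0.791) vel=(+4.590,-1.836) ωy=+105.17

Key-timestep trajectory:
   step    t(s)  obj.x    obj.z    obj.vx   obj.vz 
     85  0.2297   +0.198  -0.001  +1.148  -0.459
    170  0.4595   +0.593  -0.159  +2.295  -0.918
    255  0.6892   +1.252  -0.422  +3.442  -1.377


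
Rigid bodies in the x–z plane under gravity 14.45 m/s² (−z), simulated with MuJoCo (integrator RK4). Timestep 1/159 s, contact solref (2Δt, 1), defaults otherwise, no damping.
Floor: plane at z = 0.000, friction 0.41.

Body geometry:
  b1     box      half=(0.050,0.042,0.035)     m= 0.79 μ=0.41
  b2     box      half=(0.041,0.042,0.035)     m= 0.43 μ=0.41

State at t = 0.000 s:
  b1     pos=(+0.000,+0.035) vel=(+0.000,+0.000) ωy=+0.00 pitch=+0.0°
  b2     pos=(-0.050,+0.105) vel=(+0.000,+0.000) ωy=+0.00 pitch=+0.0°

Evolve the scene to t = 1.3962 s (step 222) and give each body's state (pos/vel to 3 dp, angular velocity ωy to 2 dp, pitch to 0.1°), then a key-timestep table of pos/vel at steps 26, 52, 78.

State at t = 1.3962 s:
  b1     pos=(+0.000,+0.035) vel=(+0.000,+0.000) ωy=+0.00 pitch=+0.0°
  b2     pos=(-0.097,+0.041) vel=(+0.000,+0.000) ωy=+0.00 pitch=-90.0°

Key-timestep trajectory:
   step    t(s)  b1.x    b1.z    b1.vx   b1.vz   b2.x    b2.z    b2.vx   b2.vz 
     26  0.1635   +0.000  +0.035  +0.000  +0.000   -0.050  +0.105  -0.004  +0.000
     52  0.3270   +0.000  +0.035  +0.000  +0.000   -0.053  +0.105  -0.049  -0.004
     78  0.4906   +0.000  +0.035  +0.000  +0.000   -0.082  +0.085  -0.327  -0.571


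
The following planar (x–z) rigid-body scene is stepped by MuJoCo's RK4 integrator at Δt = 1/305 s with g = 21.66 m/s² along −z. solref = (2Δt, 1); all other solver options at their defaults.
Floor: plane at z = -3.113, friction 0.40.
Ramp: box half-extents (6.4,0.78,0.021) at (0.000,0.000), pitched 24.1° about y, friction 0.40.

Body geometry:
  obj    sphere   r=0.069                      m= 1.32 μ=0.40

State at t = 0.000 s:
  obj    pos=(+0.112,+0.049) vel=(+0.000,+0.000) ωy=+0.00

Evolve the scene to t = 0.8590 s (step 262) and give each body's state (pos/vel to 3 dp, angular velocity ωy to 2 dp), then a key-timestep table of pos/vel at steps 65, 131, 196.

State at t = 0.8590 s:
  obj    pos=(+2.240,-0.903) vel=(+4.954,-2.216) ωy=+78.64

Key-timestep trajectory:
   step    t(s)  obj.x    obj.z    obj.vx   obj.vz 
     65  0.2131   +0.243  -0.010  +1.229  -0.550
    131  0.4295   +0.644  -0.189  +2.477  -1.108
    196  0.6426   +1.303  -0.484  +3.706  -1.658


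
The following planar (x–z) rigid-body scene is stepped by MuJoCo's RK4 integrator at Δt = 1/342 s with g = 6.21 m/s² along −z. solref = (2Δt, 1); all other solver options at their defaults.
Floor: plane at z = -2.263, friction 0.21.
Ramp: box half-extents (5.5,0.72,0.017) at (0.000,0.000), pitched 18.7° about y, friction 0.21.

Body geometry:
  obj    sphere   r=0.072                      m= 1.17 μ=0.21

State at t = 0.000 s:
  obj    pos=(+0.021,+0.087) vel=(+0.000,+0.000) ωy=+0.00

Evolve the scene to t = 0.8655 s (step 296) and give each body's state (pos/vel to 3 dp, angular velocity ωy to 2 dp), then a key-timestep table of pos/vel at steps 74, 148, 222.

State at t = 0.8655 s:
  obj    pos=(+0.526,-0.084) vel=(+1.166,-0.395) ωy=+17.09

Key-timestep trajectory:
   step    t(s)  obj.x    obj.z    obj.vx   obj.vz 
     74  0.2164   +0.053  +0.076  +0.292  -0.099
    148  0.4327   +0.147  +0.044  +0.583  -0.197
    222  0.6491   +0.305  -0.009  +0.874  -0.296


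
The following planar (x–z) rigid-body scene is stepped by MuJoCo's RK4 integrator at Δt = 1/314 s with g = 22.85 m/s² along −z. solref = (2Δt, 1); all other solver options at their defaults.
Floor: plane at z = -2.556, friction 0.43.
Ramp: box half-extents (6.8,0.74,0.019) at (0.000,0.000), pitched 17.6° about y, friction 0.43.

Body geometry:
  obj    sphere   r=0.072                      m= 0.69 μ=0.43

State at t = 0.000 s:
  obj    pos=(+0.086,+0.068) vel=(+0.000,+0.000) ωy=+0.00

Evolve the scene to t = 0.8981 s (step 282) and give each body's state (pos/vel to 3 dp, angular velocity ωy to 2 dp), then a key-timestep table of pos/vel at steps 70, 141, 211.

State at t = 0.8981 s:
  obj    pos=(+1.983,-0.534) vel=(+4.225,-1.340) ωy=+61.55

Key-timestep trajectory:
   step    t(s)  obj.x    obj.z    obj.vx   obj.vz 
     70  0.2229   +0.203  +0.031  +1.049  -0.333
    141  0.4490   +0.560  -0.082  +2.112  -0.670
    211  0.6720   +1.148  -0.269  +3.161  -1.003


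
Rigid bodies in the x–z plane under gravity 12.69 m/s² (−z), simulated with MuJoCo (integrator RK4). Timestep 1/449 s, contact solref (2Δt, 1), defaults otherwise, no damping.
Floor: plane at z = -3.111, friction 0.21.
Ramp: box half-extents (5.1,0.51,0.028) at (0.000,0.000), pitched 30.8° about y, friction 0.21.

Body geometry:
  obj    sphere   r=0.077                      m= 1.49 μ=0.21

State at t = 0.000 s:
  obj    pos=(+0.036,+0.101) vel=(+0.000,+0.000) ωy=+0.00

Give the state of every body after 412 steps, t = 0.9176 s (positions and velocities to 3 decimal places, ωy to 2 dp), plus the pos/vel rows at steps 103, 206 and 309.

State at t = 0.9176 s:
  obj    pos=(+1.714,-0.900) vel=(+3.658,-2.181) ωy=+55.30

Key-timestep trajectory:
   step    t(s)  obj.x    obj.z    obj.vx   obj.vz 
    103  0.2294   +0.141  +0.038  +0.915  -0.545
    206  0.4588   +0.456  -0.149  +1.829  -1.090
    309  0.6882   +0.980  -0.462  +2.744  -1.636


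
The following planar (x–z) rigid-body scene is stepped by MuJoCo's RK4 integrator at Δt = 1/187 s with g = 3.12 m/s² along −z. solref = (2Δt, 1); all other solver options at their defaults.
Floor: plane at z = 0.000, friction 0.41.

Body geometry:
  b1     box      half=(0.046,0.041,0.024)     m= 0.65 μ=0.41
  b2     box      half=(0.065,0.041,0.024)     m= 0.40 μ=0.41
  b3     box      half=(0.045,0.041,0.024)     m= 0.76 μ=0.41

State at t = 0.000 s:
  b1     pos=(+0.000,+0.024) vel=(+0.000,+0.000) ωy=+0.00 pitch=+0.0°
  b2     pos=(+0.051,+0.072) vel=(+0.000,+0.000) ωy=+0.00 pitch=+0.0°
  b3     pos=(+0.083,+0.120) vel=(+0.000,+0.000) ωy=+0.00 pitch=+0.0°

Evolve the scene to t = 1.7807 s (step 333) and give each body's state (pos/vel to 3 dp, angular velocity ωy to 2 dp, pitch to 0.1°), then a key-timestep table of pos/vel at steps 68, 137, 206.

State at t = 1.7807 s:
  b1     pos=(-0.001,+0.024) vel=(+0.000,+0.000) ωy=+0.00 pitch=+0.0°
  b2     pos=(+0.068,+0.060) vel=(+0.000,+0.000) ωy=+0.00 pitch=+39.9°
  b3     pos=(+0.262,+0.024) vel=(+0.000,+0.000) ωy=+0.00 pitch=+180.0°

Key-timestep trajectory:
   step    t(s)  b1.x    b1.z    b1.vx   b1.vz   b2.x    b2.z    b2.vx   b2.vz   b3.x    b3.z    b3.vx   b3.vz 
     68  0.3636   +0.000  +0.024  +0.000  +0.000   +0.075  +0.066  +0.117  +0.037   +0.148  +0.057  +0.364  -0.313
    137  0.7326   +0.000  +0.024  +0.000  +0.000   +0.092  +0.069  +0.002  +0.000   +0.213  +0.051  +0.087  +0.001
    206  1.1016   +0.000  +0.024  +0.000  +0.000   +0.078  +0.067  -0.102  -0.029   +0.262  +0.024  +0.015  +0.029


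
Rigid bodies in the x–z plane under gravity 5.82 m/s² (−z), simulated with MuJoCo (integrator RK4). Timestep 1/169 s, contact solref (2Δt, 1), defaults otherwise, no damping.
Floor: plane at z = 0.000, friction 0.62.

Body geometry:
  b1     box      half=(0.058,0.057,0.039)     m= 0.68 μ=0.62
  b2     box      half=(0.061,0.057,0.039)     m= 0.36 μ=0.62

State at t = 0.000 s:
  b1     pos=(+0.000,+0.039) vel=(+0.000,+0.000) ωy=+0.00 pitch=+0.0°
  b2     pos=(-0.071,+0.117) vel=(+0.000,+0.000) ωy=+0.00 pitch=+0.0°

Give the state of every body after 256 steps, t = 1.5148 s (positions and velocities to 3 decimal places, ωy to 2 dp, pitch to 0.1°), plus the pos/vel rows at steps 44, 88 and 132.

State at t = 1.5148 s:
  b1     pos=(+0.000,+0.039) vel=(+0.000,+0.000) ωy=+0.00 pitch=+0.0°
  b2     pos=(-0.130,+0.061) vel=(+0.000,+0.000) ωy=+0.00 pitch=-90.0°

Key-timestep trajectory:
   step    t(s)  b1.x    b1.z    b1.vx   b1.vz   b2.x    b2.z    b2.vx   b2.vz 
     44  0.2604   +0.000  +0.039  +0.000  +0.000   -0.100  +0.085  -0.186  -0.479
     88  0.5207   +0.000  +0.039  +0.000  +0.000   -0.150  +0.070  -0.010  +0.003
    132  0.7811   +0.000  +0.039  +0.000  +0.000   -0.125  +0.064  +0.007  +0.007


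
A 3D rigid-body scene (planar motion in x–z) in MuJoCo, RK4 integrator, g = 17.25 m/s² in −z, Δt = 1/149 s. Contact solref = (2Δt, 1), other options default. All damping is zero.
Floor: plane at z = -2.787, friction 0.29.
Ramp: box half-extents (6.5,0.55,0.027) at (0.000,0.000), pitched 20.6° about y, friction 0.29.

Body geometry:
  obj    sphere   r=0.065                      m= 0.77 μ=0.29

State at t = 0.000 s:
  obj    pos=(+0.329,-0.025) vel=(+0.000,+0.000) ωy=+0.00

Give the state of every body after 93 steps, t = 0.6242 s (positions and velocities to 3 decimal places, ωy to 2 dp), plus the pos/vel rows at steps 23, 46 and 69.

State at t = 0.6242 s:
  obj    pos=(+1.119,-0.323) vel=(+2.533,-0.952) ωy=+41.61

Key-timestep trajectory:
   step    t(s)  obj.x    obj.z    obj.vx   obj.vz 
     23  0.1544   +0.377  -0.044  +0.627  -0.235
     46  0.3087   +0.522  -0.098  +1.253  -0.471
     69  0.4631   +0.764  -0.189  +1.879  -0.706


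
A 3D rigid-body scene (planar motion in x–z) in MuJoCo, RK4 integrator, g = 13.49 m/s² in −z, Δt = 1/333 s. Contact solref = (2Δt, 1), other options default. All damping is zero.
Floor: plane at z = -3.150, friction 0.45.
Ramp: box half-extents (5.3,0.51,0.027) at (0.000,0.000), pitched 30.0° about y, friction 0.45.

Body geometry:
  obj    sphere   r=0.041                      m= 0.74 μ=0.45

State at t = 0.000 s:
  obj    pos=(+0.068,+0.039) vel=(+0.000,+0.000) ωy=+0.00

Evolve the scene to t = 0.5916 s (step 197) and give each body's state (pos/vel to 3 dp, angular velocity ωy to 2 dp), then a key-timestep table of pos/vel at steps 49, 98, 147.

State at t = 0.5916 s:
  obj    pos=(+0.798,-0.382) vel=(+2.468,-1.425) ωy=+69.51

Key-timestep trajectory:
   step    t(s)  obj.x    obj.z    obj.vx   obj.vz 
     49  0.1471   +0.113  +0.013  +0.614  -0.355
     98  0.2943   +0.249  -0.065  +1.228  -0.709
    147  0.4414   +0.475  -0.196  +1.842  -1.063


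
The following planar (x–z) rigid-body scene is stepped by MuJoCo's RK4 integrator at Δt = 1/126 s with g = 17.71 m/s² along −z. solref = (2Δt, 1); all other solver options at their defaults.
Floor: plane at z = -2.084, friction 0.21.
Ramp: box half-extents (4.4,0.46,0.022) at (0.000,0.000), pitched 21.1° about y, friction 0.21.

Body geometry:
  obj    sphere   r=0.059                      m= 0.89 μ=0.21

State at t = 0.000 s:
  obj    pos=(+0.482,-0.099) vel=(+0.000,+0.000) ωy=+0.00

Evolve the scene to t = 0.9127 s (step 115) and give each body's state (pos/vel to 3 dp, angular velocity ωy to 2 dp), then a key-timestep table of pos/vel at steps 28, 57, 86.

State at t = 0.9127 s:
  obj    pos=(+2.252,-0.782) vel=(+3.878,-1.496) ωy=+70.43

Key-timestep trajectory:
   step    t(s)  obj.x    obj.z    obj.vx   obj.vz 
     28  0.2222   +0.587  -0.140  +0.944  -0.364
     57  0.4524   +0.917  -0.267  +1.922  -0.742
     86  0.6825   +1.472  -0.481  +2.900  -1.119


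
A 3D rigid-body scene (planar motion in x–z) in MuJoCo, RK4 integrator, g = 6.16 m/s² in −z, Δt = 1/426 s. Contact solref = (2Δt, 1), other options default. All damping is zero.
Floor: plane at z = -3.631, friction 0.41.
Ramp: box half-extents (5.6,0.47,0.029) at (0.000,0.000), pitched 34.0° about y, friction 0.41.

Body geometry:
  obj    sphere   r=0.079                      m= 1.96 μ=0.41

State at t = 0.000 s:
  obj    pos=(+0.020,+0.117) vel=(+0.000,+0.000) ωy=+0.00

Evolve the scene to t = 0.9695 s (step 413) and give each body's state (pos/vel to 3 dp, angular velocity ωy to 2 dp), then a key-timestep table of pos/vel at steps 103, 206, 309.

State at t = 0.9695 s:
  obj    pos=(+0.979,-0.530) vel=(+1.978,-1.334) ωy=+30.19

Key-timestep trajectory:
   step    t(s)  obj.x    obj.z    obj.vx   obj.vz 
    103  0.2418   +0.080  +0.077  +0.493  -0.333
    206  0.4836   +0.258  -0.044  +0.986  -0.665
    309  0.7254   +0.557  -0.245  +1.480  -0.998


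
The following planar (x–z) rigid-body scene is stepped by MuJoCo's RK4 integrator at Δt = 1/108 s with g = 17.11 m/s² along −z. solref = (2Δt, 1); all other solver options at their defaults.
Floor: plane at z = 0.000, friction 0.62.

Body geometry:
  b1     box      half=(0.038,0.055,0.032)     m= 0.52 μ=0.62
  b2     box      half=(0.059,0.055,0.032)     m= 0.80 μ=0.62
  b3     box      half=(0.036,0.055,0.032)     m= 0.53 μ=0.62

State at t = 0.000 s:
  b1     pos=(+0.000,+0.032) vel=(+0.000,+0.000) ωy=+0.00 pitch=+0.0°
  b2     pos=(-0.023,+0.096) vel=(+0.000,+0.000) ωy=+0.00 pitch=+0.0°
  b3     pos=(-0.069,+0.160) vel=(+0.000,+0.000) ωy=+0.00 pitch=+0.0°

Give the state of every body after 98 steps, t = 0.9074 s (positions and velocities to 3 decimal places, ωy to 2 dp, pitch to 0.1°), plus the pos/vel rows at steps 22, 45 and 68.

State at t = 0.9074 s:
  b1     pos=(+0.000,+0.032) vel=(+0.000,+0.000) ωy=+0.00 pitch=+0.0°
  b2     pos=(-0.084,+0.059) vel=(+0.000,+0.000) ωy=+0.00 pitch=-90.0°
  b3     pos=(-0.170,+0.036) vel=(+0.000,+0.000) ωy=+0.00 pitch=-90.0°

Key-timestep trajectory:
   step    t(s)  b1.x    b1.z    b1.vx   b1.vz   b2.x    b2.z    b2.vx   b2.vz   b3.x    b3.z    b3.vx   b3.vz 
     22  0.2037   +0.000  +0.032  +0.003  +0.000   -0.035  +0.099  -0.177  +0.020   -0.100  +0.143  -0.415  -0.298
     45  0.4167   +0.000  +0.032  +0.000  +0.000   -0.099  +0.065  -0.084  +0.048   -0.170  +0.035  +0.010  +0.033
     68  0.6296   +0.000  +0.032  +0.000  +0.000   -0.076  +0.062  -0.080  -0.014   -0.170  +0.036  +0.000  +0.000


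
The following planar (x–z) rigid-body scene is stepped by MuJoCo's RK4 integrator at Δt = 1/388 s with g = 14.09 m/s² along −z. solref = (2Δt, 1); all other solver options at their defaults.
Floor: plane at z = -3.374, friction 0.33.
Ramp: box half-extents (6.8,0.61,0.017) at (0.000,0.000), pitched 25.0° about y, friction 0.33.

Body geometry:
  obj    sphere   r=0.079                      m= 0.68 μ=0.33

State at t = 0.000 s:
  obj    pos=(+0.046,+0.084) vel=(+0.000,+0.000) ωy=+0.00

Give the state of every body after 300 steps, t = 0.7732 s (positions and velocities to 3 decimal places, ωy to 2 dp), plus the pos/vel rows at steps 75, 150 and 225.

State at t = 0.7732 s:
  obj    pos=(+1.199,-0.453) vel=(+2.981,-1.390) ωy=+41.62

Key-timestep trajectory:
   step    t(s)  obj.x    obj.z    obj.vx   obj.vz 
     75  0.1933   +0.118  +0.051  +0.745  -0.348
    150  0.3866   +0.334  -0.050  +1.490  -0.695
    225  0.5799   +0.694  -0.218  +2.235  -1.042


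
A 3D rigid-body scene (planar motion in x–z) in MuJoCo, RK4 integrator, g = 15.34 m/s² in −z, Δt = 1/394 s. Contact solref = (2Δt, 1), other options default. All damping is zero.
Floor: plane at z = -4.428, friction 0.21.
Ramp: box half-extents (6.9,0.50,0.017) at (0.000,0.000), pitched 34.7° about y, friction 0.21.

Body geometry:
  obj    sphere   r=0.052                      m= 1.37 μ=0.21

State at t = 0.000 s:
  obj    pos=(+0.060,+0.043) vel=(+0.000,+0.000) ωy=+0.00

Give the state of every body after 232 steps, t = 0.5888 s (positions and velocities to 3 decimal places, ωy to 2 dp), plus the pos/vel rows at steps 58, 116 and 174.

State at t = 0.5888 s:
  obj    pos=(+0.949,-0.573) vel=(+3.020,-2.091) ωy=+70.61

Key-timestep trajectory:
   step    t(s)  obj.x    obj.z    obj.vx   obj.vz 
     58  0.1472   +0.115  +0.004  +0.755  -0.523
    116  0.2944   +0.282  -0.111  +1.510  -1.046
    174  0.4416   +0.560  -0.304  +2.265  -1.568


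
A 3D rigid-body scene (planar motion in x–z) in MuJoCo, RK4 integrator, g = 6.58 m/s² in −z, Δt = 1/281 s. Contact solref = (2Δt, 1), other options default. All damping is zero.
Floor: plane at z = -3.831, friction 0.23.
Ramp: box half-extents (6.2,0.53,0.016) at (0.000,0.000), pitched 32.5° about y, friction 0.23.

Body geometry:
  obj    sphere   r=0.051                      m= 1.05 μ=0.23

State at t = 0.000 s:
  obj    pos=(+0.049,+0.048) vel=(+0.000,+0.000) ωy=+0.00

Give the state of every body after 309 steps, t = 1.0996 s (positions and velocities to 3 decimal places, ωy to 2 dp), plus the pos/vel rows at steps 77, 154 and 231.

State at t = 1.0996 s:
  obj    pos=(+1.337,-0.772) vel=(+2.342,-1.492) ωy=+54.44

Key-timestep trajectory:
   step    t(s)  obj.x    obj.z    obj.vx   obj.vz 
     77  0.2740   +0.129  -0.003  +0.584  -0.372
    154  0.5480   +0.369  -0.156  +1.167  -0.744
    231  0.8221   +0.769  -0.410  +1.751  -1.116


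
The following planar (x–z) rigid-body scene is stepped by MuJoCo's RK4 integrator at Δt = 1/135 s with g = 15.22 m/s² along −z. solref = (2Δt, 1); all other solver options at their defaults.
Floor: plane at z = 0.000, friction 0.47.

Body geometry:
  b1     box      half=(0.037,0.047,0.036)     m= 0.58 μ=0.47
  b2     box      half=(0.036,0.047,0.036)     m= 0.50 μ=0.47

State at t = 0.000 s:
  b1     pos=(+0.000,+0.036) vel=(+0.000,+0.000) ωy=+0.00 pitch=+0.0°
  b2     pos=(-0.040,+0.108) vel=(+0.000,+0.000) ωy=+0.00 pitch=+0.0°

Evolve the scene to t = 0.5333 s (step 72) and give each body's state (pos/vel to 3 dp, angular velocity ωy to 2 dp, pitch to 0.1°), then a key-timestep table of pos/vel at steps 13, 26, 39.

State at t = 0.5333 s:
  b1     pos=(+0.000,+0.036) vel=(+0.000,+0.000) ωy=+0.00 pitch=+0.0°
  b2     pos=(-0.086,+0.036) vel=(+0.000,+0.000) ωy=+0.00 pitch=-90.0°

Key-timestep trajectory:
   step    t(s)  b1.x    b1.z    b1.vx   b1.vz   b2.x    b2.z    b2.vx   b2.vz 
     13  0.0963   +0.000  +0.036  +0.000  +0.001   -0.044  +0.107  -0.102  -0.018
     26  0.1926   +0.000  +0.036  +0.000  +0.000   -0.065  +0.095  -0.333  -0.390
     39  0.2889   +0.000  +0.036  +0.000  +0.000   -0.087  +0.031  +0.049  +0.149


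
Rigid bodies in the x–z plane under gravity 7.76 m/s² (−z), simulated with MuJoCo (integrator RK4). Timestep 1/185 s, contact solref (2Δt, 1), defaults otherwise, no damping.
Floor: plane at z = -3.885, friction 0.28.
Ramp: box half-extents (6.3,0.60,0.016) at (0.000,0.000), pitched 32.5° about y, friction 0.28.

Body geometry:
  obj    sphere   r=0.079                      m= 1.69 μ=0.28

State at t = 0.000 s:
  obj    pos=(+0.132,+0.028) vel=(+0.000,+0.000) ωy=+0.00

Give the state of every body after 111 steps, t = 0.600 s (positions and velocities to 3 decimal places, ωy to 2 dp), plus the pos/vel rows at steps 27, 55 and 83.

State at t = 0.600 s:
  obj    pos=(+0.584,-0.260) vel=(+1.507,-0.960) ωy=+22.61

Key-timestep trajectory:
   step    t(s)  obj.x    obj.z    obj.vx   obj.vz 
     27  0.1459   +0.159  +0.011  +0.367  -0.234
     55  0.2973   +0.243  -0.042  +0.747  -0.476
     83  0.4486   +0.385  -0.133  +1.127  -0.718


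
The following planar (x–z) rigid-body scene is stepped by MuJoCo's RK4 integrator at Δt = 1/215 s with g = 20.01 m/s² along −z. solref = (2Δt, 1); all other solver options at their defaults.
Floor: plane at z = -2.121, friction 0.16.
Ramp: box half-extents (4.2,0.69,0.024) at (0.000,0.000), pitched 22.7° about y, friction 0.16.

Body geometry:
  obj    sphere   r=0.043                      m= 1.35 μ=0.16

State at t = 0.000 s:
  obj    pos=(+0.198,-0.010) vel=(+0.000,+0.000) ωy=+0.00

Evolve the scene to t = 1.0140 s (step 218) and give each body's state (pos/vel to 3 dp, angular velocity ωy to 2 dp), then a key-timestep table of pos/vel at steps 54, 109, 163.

State at t = 1.0140 s:
  obj    pos=(+2.814,-1.105) vel=(+5.160,-2.158) ωy=+130.03

Key-timestep trajectory:
   step    t(s)  obj.x    obj.z    obj.vx   obj.vz 
     54  0.2512   +0.359  -0.077  +1.278  -0.535
    109  0.5070   +0.852  -0.284  +2.580  -1.079
    163  0.7581   +1.661  -0.622  +3.858  -1.614


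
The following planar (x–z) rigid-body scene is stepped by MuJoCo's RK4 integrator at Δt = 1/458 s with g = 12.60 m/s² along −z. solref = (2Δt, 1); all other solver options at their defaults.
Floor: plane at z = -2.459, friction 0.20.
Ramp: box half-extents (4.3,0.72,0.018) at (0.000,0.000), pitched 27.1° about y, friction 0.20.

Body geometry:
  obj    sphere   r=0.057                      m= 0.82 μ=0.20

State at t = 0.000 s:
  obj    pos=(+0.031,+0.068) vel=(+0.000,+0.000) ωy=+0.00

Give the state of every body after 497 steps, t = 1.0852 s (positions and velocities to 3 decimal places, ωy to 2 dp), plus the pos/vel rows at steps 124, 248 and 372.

State at t = 1.0852 s:
  obj    pos=(+2.180,-1.031) vel=(+3.961,-2.027) ωy=+78.04

Key-timestep trajectory:
   step    t(s)  obj.x    obj.z    obj.vx   obj.vz 
    124  0.2707   +0.165  +0.000  +0.988  -0.506
    248  0.5415   +0.566  -0.206  +1.976  -1.011
    372  0.8122   +1.235  -0.548  +2.965  -1.517


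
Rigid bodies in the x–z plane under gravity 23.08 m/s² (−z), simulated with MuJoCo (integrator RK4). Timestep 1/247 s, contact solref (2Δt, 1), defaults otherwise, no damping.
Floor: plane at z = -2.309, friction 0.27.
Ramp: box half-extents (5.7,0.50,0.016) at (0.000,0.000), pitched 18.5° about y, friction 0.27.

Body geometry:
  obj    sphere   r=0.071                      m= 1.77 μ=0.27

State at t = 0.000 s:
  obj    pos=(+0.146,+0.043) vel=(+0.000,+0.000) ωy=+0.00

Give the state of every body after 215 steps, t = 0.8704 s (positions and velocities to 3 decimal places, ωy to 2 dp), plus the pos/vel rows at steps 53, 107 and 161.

State at t = 0.8704 s:
  obj    pos=(+2.025,-0.586) vel=(+4.318,-1.445) ωy=+64.12

Key-timestep trajectory:
   step    t(s)  obj.x    obj.z    obj.vx   obj.vz 
     53  0.2146   +0.260  +0.005  +1.065  -0.356
    107  0.4332   +0.612  -0.113  +2.149  -0.719
    161  0.6518   +1.200  -0.310  +3.234  -1.082


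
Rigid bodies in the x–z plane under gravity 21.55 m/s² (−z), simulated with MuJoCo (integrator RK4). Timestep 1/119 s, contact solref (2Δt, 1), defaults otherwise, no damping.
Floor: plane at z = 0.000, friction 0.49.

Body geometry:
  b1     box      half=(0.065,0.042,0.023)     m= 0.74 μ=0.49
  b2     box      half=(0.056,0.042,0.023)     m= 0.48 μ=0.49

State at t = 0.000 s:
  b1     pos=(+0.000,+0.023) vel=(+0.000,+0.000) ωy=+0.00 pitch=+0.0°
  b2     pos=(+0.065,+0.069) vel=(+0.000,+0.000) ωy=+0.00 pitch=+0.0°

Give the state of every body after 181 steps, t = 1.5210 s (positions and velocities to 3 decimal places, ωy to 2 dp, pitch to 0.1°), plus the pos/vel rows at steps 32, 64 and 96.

State at t = 1.5210 s:
  b1     pos=(+0.000,+0.023) vel=(+0.000,+0.000) ωy=+0.00 pitch=+0.0°
  b2     pos=(+0.122,+0.056) vel=(+0.000,+0.000) ωy=+0.00 pitch=+90.0°

Key-timestep trajectory:
   step    t(s)  b1.x    b1.z    b1.vx   b1.vz   b2.x    b2.z    b2.vx   b2.vz 
     32  0.2689   +0.000  +0.023  +0.000  +0.000   +0.067  +0.069  +0.032  -0.002
     64  0.5378   +0.000  +0.023  +0.000  +0.000   +0.111  +0.059  +0.268  -0.039
     96  0.8067   +0.000  +0.023  +0.000  +0.000   +0.114  +0.058  +0.013  +0.010


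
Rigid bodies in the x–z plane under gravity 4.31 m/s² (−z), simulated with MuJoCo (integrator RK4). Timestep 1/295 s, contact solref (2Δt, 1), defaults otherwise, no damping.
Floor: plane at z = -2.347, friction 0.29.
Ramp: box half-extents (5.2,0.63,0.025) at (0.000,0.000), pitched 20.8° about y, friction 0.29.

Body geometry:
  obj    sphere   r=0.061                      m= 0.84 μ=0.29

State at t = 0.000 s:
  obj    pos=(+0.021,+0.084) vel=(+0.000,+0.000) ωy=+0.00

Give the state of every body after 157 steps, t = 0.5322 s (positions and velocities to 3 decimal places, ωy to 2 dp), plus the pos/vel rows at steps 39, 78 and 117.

State at t = 0.5322 s:
  obj    pos=(+0.166,+0.029) vel=(+0.544,-0.207) ωy=+9.54

Key-timestep trajectory:
   step    t(s)  obj.x    obj.z    obj.vx   obj.vz 
     39  0.1322   +0.030  +0.081  +0.135  -0.051
     78  0.2644   +0.057  +0.070  +0.270  -0.103
    117  0.3966   +0.101  +0.053  +0.405  -0.154


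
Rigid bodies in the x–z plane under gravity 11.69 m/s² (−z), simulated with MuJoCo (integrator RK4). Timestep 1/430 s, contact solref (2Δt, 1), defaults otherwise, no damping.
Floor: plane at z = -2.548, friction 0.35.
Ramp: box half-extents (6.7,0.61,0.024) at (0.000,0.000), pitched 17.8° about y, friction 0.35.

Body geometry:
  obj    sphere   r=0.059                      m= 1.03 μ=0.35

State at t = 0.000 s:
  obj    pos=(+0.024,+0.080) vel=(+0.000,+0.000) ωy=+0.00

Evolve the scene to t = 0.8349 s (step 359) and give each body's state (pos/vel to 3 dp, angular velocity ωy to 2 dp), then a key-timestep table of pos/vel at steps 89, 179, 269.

State at t = 0.8349 s:
  obj    pos=(+0.871,-0.192) vel=(+2.029,-0.651) ωy=+36.12

Key-timestep trajectory:
   step    t(s)  obj.x    obj.z    obj.vx   obj.vz 
     89  0.2070   +0.076  +0.063  +0.503  -0.162
    179  0.4163   +0.235  +0.012  +1.012  -0.325
    269  0.6256   +0.500  -0.073  +1.520  -0.488


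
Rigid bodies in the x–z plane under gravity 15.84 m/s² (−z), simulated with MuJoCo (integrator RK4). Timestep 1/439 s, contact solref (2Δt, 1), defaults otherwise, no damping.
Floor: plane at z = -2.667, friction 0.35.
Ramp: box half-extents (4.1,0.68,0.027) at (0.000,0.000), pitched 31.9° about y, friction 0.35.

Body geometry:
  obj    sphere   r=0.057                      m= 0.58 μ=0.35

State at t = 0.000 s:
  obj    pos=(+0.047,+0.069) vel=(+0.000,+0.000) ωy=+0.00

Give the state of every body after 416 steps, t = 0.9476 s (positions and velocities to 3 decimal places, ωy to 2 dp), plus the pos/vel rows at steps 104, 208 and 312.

State at t = 0.9476 s:
  obj    pos=(+2.326,-1.349) vel=(+4.810,-2.994) ωy=+99.39

Key-timestep trajectory:
   step    t(s)  obj.x    obj.z    obj.vx   obj.vz 
    104  0.2369   +0.190  -0.019  +1.203  -0.749
    208  0.4738   +0.617  -0.285  +2.405  -1.497
    312  0.7107   +1.329  -0.728  +3.608  -2.245


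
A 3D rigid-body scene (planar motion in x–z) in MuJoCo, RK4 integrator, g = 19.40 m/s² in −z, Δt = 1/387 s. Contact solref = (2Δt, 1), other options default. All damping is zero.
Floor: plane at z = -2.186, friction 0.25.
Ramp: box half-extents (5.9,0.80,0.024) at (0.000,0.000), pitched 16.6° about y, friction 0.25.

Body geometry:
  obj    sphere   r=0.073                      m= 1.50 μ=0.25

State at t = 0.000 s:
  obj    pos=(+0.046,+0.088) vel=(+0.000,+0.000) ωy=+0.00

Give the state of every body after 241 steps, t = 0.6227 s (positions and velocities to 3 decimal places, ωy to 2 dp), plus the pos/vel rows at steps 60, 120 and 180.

State at t = 0.6227 s:
  obj    pos=(+0.782,-0.132) vel=(+2.363,-0.704) ωy=+33.77

Key-timestep trajectory:
   step    t(s)  obj.x    obj.z    obj.vx   obj.vz 
     60  0.1550   +0.092  +0.074  +0.588  -0.175
    120  0.3101   +0.228  +0.033  +1.176  -0.351
    180  0.4651   +0.456  -0.035  +1.765  -0.526


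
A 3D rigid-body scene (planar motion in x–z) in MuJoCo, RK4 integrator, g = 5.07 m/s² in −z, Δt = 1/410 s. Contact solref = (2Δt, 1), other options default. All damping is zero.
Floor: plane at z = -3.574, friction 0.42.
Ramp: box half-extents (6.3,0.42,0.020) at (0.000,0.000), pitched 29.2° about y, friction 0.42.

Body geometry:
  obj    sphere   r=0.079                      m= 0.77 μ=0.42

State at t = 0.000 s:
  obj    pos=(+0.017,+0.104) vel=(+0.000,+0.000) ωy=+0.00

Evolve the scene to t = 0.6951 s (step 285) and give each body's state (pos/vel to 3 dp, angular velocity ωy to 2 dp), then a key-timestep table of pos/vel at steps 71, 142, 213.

State at t = 0.6951 s:
  obj    pos=(+0.390,-0.104) vel=(+1.072,-0.599) ωy=+15.54

Key-timestep trajectory:
   step    t(s)  obj.x    obj.z    obj.vx   obj.vz 
     71  0.1732   +0.040  +0.091  +0.267  -0.149
    142  0.3463   +0.109  +0.052  +0.534  -0.299
    213  0.5195   +0.225  -0.012  +0.801  -0.448


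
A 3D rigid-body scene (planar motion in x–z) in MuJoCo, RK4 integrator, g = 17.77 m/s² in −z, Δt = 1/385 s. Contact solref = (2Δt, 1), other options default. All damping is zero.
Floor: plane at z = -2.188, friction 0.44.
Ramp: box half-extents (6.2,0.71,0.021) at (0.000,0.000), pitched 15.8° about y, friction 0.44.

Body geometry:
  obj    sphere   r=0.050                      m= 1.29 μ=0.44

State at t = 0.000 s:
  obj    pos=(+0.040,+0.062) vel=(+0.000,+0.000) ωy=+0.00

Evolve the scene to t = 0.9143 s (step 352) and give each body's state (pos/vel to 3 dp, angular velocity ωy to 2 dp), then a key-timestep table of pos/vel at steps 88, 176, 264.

State at t = 0.9143 s:
  obj    pos=(+1.430,-0.331) vel=(+3.040,-0.860) ωy=+63.19

Key-timestep trajectory:
   step    t(s)  obj.x    obj.z    obj.vx   obj.vz 
     88  0.2286   +0.127  +0.038  +0.760  -0.215
    176  0.4571   +0.388  -0.036  +1.520  -0.430
    264  0.6857   +0.822  -0.159  +2.280  -0.645
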